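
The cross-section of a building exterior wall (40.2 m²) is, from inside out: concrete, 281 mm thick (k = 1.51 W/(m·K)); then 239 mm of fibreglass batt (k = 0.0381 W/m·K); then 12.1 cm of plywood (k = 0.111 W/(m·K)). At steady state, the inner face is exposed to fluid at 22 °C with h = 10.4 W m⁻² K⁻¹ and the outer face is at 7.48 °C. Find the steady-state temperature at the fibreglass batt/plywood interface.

T = 9.55 °C

Resistance network (inner→outer):
  R_conv,in = 1/(hA) = 1/(10.4·40.2) = 0.002392 K/W
  R_concrete = L/(kA) = 0.281/(1.51·40.2) = 0.004629 K/W
  R_fibreglass batt = L/(kA) = 0.239/(0.0381·40.2) = 0.1560 K/W
  R_plywood = L/(kA) = 0.121/(0.111·40.2) = 0.02712 K/W
ΣR = 0.002392 + 0.004629 + 0.1560 + 0.02712 = 0.1901 K/W
Q = ΔT/ΣR = (22 °C − 7.48 °C)/0.1901 = 76.38 W
From the inner boundary to the fibreglass batt/plywood interface, ΣR_partial = 0.1630 K/W.
T_interface = T_in − Q·ΣR_partial = 22 °C − (76.38)(0.1630) = 9.55 °C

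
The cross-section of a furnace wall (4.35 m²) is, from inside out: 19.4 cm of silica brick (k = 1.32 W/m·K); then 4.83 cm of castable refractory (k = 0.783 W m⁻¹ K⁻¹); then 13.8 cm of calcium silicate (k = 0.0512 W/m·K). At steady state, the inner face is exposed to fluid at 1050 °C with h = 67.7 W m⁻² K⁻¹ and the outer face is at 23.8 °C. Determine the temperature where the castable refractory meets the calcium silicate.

T = 971 °C

Resistance network (inner→outer):
  R_conv,in = 1/(hA) = 1/(67.7·4.35) = 0.003396 K/W
  R_silica brick = L/(kA) = 0.194/(1.32·4.35) = 0.03379 K/W
  R_castable refractory = L/(kA) = 0.0483/(0.783·4.35) = 0.01418 K/W
  R_calcium silicate = L/(kA) = 0.138/(0.0512·4.35) = 0.6196 K/W
ΣR = 0.003396 + 0.03379 + 0.01418 + 0.6196 = 0.6710 K/W
Q = ΔT/ΣR = (1050 °C − 23.8 °C)/0.6710 = 1529 W
From the inner boundary to the castable refractory/calcium silicate interface, ΣR_partial = 0.05137 K/W.
T_interface = T_in − Q·ΣR_partial = 1050 °C − (1529)(0.05137) = 971 °C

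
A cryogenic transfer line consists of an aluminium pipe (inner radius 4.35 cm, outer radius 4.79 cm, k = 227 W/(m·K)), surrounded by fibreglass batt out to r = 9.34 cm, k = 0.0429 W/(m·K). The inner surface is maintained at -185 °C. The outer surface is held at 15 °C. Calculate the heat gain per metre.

Q' = 80.7 W/m

Treat each layer as a resistance in series:
  R'_aluminium = ln(0.0479/0.0435)/(2πk) = 0.09635/(2π·227) = 6.756×10^-5 m·K/W
  R'_fibreglass batt = ln(0.0934/0.0479)/(2πk) = 0.6678/(2π·0.0429) = 2.477 m·K/W
ΣR = 6.756×10^-5 + 2.477 = 2.477 m·K/W
Q' = ΔT/ΣR = (-185 °C − 15 °C)/2.477 = -80.7 W/m
(Negative Q' ⇒ heat flows inward; heat gain = 80.7 W/m.)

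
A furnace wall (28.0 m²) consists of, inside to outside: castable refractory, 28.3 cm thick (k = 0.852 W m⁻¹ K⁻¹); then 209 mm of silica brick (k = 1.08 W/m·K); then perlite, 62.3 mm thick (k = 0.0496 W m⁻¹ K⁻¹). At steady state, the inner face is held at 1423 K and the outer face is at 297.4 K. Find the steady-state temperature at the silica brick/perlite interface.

Resistance network (inner→outer):
  R_castable refractory = L/(kA) = 0.283/(0.852·28.0) = 0.01186 K/W
  R_silica brick = L/(kA) = 0.209/(1.08·28.0) = 0.006911 K/W
  R_perlite = L/(kA) = 0.0623/(0.0496·28.0) = 0.04486 K/W
ΣR = 0.01186 + 0.006911 + 0.04486 = 0.06363 K/W
Q = ΔT/ΣR = (1423 K − 297.4 K)/0.06363 = 17690 W
From the inner boundary to the silica brick/perlite interface, ΣR_partial = 0.01877 K/W.
T_interface = T_in − Q·ΣR_partial = 1423 K − (17690)(0.01877) = 1091 K

T = 1091 K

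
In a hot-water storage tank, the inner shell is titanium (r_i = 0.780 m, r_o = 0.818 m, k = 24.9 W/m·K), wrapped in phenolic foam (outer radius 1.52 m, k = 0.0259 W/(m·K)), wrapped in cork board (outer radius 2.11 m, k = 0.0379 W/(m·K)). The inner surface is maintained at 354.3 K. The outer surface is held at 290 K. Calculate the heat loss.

Q = 30.3 W

Treat each layer as a resistance in series:
  R_titanium = (1/0.780 − 1/0.818)/(4πk) = 0.05956/(4π·24.9) = 1.903×10^-4 K/W
  R_phenolic foam = (1/0.818 − 1/1.52)/(4πk) = 0.5646/(4π·0.0259) = 1.735 K/W
  R_cork board = (1/1.52 − 1/2.11)/(4πk) = 0.1840/(4π·0.0379) = 0.3863 K/W
ΣR = 1.903×10^-4 + 1.735 + 0.3863 = 2.121 K/W
Q = ΔT/ΣR = (354.3 K − 290 K)/2.121 = 30.3 W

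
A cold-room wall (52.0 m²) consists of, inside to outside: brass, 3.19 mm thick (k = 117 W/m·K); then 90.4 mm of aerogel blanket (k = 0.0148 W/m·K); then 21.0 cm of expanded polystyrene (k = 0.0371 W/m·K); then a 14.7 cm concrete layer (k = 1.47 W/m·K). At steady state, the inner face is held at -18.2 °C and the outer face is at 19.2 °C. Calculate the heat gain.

Q = 164 W

Resistance network (inner→outer):
  R_brass = L/(kA) = 0.00319/(117·52.0) = 5.243×10^-7 K/W
  R_aerogel blanket = L/(kA) = 0.0904/(0.0148·52.0) = 0.1175 K/W
  R_expanded polystyrene = L/(kA) = 0.210/(0.0371·52.0) = 0.1089 K/W
  R_concrete = L/(kA) = 0.147/(1.47·52.0) = 0.001923 K/W
ΣR = 5.243×10^-7 + 0.1175 + 0.1089 + 0.001923 = 0.2283 K/W
Q = ΔT/ΣR = (-18.2 °C − 19.2 °C)/0.2283 = -164 W
(Negative Q ⇒ heat flows inward; heat gain = 164 W.)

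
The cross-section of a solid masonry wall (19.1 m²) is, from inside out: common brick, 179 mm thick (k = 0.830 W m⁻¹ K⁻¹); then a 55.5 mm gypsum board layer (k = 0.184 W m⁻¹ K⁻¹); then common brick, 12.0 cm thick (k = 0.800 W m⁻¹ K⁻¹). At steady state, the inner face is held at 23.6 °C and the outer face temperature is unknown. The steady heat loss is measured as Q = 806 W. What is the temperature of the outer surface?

T_out = -4.56 °C

Series resistances:
  R_common brick = L/(kA) = 0.179/(0.830·19.1) = 0.01129 K/W
  R_gypsum board = L/(kA) = 0.0555/(0.184·19.1) = 0.01579 K/W
  R_common brick = L/(kA) = 0.120/(0.800·19.1) = 0.007853 K/W
ΣR = 0.03494 K/W
ΔT = Q·ΣR = 806 × 0.03494 = 28.16 K
Heat flows outward, so T_out = T_in − ΔT = 23.6 − 28.16 = -4.56 °C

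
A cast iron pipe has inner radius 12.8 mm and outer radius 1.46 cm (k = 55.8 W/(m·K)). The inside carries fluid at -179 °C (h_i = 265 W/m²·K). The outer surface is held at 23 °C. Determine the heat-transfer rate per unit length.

Treat each layer as a resistance in series:
  R'_conv,in = 1/(2πr h) = 1/(2π·0.0128·265) = 0.04692 m·K/W
  R'_cast iron = ln(0.0146/0.0128)/(2πk) = 0.1316/(2π·55.8) = 3.753×10^-4 m·K/W
ΣR = 0.04692 + 3.753×10^-4 = 0.04730 m·K/W
Q' = ΔT/ΣR = (-179 °C − 23 °C)/0.04730 = -4270 W/m
(Negative Q' ⇒ heat flows inward; heat gain = 4270 W/m.)

Q' = 4.27 kW/m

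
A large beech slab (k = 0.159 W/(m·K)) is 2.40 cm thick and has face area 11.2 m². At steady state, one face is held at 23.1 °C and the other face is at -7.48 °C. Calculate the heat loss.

Q = kA·ΔT/L = 0.159 × 11.2 × |23.1 °C − -7.48 °C| / 0.0240 = 2270 W

Q = 2270 W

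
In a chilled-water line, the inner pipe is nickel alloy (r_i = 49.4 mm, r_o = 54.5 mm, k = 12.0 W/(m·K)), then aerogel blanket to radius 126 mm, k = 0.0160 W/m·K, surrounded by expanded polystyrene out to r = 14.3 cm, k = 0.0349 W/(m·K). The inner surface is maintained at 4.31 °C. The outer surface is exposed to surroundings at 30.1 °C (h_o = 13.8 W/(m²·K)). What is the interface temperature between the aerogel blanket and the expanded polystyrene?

Treat each layer as a resistance in series:
  R'_nickel alloy = ln(0.0545/0.0494)/(2πk) = 0.09825/(2π·12.0) = 0.001303 m·K/W
  R'_aerogel blanket = ln(0.126/0.0545)/(2πk) = 0.8381/(2π·0.0160) = 8.337 m·K/W
  R'_expanded polystyrene = ln(0.143/0.126)/(2πk) = 0.1266/(2π·0.0349) = 0.5772 m·K/W
  R'_conv,out = 1/(2πr h) = 1/(2π·0.143·13.8) = 0.08065 m·K/W
ΣR = 0.001303 + 8.337 + 0.5772 + 0.08065 = 8.996 m·K/W
Q' = ΔT/ΣR = (4.31 °C − 30.1 °C)/8.996 = -2.867 W/m
From the inner boundary to the aerogel blanket/expanded polystyrene interface, ΣR_partial = 8.338 m·K/W.
T_interface = T_in − Q'·ΣR_partial = 4.31 °C − (-2.867)(8.338) = 28.2 °C

T = 28.2 °C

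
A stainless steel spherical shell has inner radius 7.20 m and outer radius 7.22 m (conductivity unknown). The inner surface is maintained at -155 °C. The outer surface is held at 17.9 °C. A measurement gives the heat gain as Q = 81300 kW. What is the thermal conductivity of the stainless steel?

ΣR = ΔT/Q = |-155 − 17.9|/8.13×10^7 = 2.127×10^-6 K/W
(1/r₁−1/r₂)/(4πk) = 2.127×10^-6 ⇒ k = 3.847×10^-4/(4π·2.127×10^-6) = 14.4 W/m·K

k = 14.4 W/m·K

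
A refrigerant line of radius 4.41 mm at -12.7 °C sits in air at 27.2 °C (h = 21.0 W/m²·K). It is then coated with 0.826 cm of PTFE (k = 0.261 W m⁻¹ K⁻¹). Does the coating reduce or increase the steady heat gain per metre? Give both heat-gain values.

increases: 23.2 → 32.1 W/m

Critical radius for a cylinder: r_cr = k/h = 0.0124 m = 1.24 cm.
Outer radius after coating: r₂ = 0.00441 + 0.00826 = 0.01267 m.
r₁ < r_cr < r₂: heat gain rises to a maximum at r_cr then falls. Whether the coating helps depends on whether Q(r₂) has dropped back below Q(r₁).
Bare: R = 1/(2πr₁h) = 1.719 m·K/W; Q = 39.9/1.719 = 23.2 W/m.
Coated: R = R_cond + R_conv = 1.242 m·K/W; Q = 39.9/1.242 = 32.1 W/m.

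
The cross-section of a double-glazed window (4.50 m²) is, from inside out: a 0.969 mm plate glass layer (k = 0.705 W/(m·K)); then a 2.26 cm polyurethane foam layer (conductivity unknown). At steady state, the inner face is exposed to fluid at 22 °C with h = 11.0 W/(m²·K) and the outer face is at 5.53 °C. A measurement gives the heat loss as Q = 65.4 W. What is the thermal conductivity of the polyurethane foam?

k = 0.0217 W/m·K

ΣR = ΔT/Q = |22 − 5.53|/65.4 = 0.2518 K/W
Known resistances:
  R_conv,in = 1/(hA) = 1/(11.0·4.50) = 0.02020 K/W
  R_plate glass = L/(kA) = 9.69×10^-4/(0.705·4.50) = 3.054×10^-4 K/W
R_polyurethane foam = ΣR − ΣR_known = 0.2518 − 0.02051 = 0.2313 K/W
L/(kA) = 0.2313 ⇒ k = 0.0226/(0.2313·4.50) = 0.0217 W/m·K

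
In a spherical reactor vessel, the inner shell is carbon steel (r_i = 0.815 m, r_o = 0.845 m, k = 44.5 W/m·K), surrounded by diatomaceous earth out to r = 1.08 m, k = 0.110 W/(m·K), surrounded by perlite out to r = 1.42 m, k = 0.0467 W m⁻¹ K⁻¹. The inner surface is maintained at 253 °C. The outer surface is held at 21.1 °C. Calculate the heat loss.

Q = 411 W

Resistance network (inner→outer):
  R_carbon steel = (1/0.815 − 1/0.845)/(4πk) = 0.04356/(4π·44.5) = 7.790×10^-5 K/W
  R_diatomaceous earth = (1/0.845 − 1/1.08)/(4πk) = 0.2575/(4π·0.110) = 0.1863 K/W
  R_perlite = (1/1.08 − 1/1.42)/(4πk) = 0.2217/(4π·0.0467) = 0.3778 K/W
ΣR = 7.790×10^-5 + 0.1863 + 0.3778 = 0.5642 K/W
Q = ΔT/ΣR = (253 °C − 21.1 °C)/0.5642 = 411 W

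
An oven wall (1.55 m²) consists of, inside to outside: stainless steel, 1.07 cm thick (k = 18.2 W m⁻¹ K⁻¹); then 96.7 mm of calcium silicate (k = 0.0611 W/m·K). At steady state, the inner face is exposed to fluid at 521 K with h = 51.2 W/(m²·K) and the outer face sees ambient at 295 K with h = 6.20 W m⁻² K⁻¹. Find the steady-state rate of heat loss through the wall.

Resistance network (inner→outer):
  R_conv,in = 1/(hA) = 1/(51.2·1.55) = 0.01260 K/W
  R_stainless steel = L/(kA) = 0.0107/(18.2·1.55) = 3.793×10^-4 K/W
  R_calcium silicate = L/(kA) = 0.0967/(0.0611·1.55) = 1.021 K/W
  R_conv,out = 1/(hA) = 1/(6.20·1.55) = 0.1041 K/W
ΣR = 0.01260 + 3.793×10^-4 + 1.021 + 0.1041 = 1.138 K/W
Q = ΔT/ΣR = (521 K − 295 K)/1.138 = 199 W

Q = 199 W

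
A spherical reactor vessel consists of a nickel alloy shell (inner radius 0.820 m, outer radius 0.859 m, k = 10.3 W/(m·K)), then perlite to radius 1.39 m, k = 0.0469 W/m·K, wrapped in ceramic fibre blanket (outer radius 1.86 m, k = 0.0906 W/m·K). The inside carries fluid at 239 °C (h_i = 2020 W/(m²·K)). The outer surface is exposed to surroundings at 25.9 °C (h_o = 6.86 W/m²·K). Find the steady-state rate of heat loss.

Treat each layer as a resistance in series:
  R_conv,in = 1/(4πr²h) = 1/(4π·0.820²·2020) = 5.859×10^-5 K/W
  R_nickel alloy = (1/0.820 − 1/0.859)/(4πk) = 0.05537/(4π·10.3) = 4.278×10^-4 K/W
  R_perlite = (1/0.859 − 1/1.39)/(4πk) = 0.4447/(4π·0.0469) = 0.7546 K/W
  R_ceramic fibre blanket = (1/1.39 − 1/1.86)/(4πk) = 0.1818/(4π·0.0906) = 0.1597 K/W
  R_conv,out = 1/(4πr²h) = 1/(4π·1.86²·6.86) = 0.003353 K/W
ΣR = 5.859×10^-5 + 4.278×10^-4 + 0.7546 + 0.1597 + 0.003353 = 0.9181 K/W
Q = ΔT/ΣR = (239 °C − 25.9 °C)/0.9181 = 232 W

Q = 232 W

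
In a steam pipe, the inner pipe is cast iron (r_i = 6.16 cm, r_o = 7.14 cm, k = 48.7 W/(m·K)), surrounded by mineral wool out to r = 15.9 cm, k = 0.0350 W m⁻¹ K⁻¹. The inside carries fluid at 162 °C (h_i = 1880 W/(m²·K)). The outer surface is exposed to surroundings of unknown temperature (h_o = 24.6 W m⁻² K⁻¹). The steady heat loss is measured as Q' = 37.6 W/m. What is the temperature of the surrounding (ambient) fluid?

T_out = 23.5 °C

Sum the resistances:
  R'_conv,in = 1/(2πr h) = 1/(2π·0.0616·1880) = 0.001374 m·K/W
  R'_cast iron = ln(0.0714/0.0616)/(2πk) = 0.1476/(2π·48.7) = 4.825×10^-4 m·K/W
  R'_mineral wool = ln(0.159/0.0714)/(2πk) = 0.8006/(2π·0.0350) = 3.641 m·K/W
  R'_conv,out = 1/(2πr h) = 1/(2π·0.159·24.6) = 0.04069 m·K/W
ΣR = 3.683 m·K/W
ΔT = Q'·ΣR = 37.6 × 3.683 = 138.5 K
Heat flows outward, so T_out = T_in − ΔT = 162 − 138.5 = 23.5 °C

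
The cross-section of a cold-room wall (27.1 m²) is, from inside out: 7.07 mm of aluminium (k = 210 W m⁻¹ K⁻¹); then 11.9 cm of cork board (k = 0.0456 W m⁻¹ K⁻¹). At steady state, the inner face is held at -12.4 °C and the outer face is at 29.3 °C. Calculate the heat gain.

Resistance network (inner→outer):
  R_aluminium = L/(kA) = 0.00707/(210·27.1) = 1.242×10^-6 K/W
  R_cork board = L/(kA) = 0.119/(0.0456·27.1) = 0.09630 K/W
ΣR = 1.242×10^-6 + 0.09630 = 0.09630 K/W
Q = ΔT/ΣR = (-12.4 °C − 29.3 °C)/0.09630 = -433 W
(Negative Q ⇒ heat flows inward; heat gain = 433 W.)

Q = 433 W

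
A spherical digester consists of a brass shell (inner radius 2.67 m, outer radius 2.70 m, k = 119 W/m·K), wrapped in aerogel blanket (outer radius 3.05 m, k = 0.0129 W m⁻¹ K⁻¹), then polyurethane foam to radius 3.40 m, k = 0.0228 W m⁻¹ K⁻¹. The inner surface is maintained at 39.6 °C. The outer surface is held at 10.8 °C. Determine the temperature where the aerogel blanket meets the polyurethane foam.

T = 19.7 °C

Treat each layer as a resistance in series:
  R_brass = (1/2.67 − 1/2.70)/(4πk) = 0.004161/(4π·119) = 2.783×10^-6 K/W
  R_aerogel blanket = (1/2.70 − 1/3.05)/(4πk) = 0.04250/(4π·0.0129) = 0.2622 K/W
  R_polyurethane foam = (1/3.05 − 1/3.40)/(4πk) = 0.03375/(4π·0.0228) = 0.1178 K/W
ΣR = 2.783×10^-6 + 0.2622 + 0.1178 = 0.3800 K/W
Q = ΔT/ΣR = (39.6 °C − 10.8 °C)/0.3800 = 75.79 W
From the inner boundary to the aerogel blanket/polyurethane foam interface, ΣR_partial = 0.2622 K/W.
T_interface = T_in − Q·ΣR_partial = 39.6 °C − (75.79)(0.2622) = 19.7 °C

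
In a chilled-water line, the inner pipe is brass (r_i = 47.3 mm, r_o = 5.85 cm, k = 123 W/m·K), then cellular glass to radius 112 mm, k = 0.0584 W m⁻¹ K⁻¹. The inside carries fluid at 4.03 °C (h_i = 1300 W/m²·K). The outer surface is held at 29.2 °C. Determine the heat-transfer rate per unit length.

Q' = 14.2 W/m

Resistance network (inner→outer):
  R'_conv,in = 1/(2πr h) = 1/(2π·0.0473·1300) = 0.002588 m·K/W
  R'_brass = ln(0.0585/0.0473)/(2πk) = 0.2125/(2π·123) = 2.750×10^-4 m·K/W
  R'_cellular glass = ln(0.112/0.0585)/(2πk) = 0.6495/(2π·0.0584) = 1.770 m·K/W
ΣR = 0.002588 + 2.750×10^-4 + 1.770 = 1.773 m·K/W
Q' = ΔT/ΣR = (4.03 °C − 29.2 °C)/1.773 = -14.2 W/m
(Negative Q' ⇒ heat flows inward; heat gain = 14.2 W/m.)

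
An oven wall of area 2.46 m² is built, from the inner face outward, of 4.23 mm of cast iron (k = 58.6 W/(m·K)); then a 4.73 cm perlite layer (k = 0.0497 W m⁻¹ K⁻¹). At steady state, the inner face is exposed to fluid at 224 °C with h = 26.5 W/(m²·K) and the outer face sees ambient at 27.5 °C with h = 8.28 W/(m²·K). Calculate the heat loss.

Q = 435 W

Series thermal resistances, inner to outer:
  R_conv,in = 1/(hA) = 1/(26.5·2.46) = 0.01534 K/W
  R_cast iron = L/(kA) = 0.00423/(58.6·2.46) = 2.934×10^-5 K/W
  R_perlite = L/(kA) = 0.0473/(0.0497·2.46) = 0.3869 K/W
  R_conv,out = 1/(hA) = 1/(8.28·2.46) = 0.04909 K/W
ΣR = 0.01534 + 2.934×10^-5 + 0.3869 + 0.04909 = 0.4514 K/W
Q = ΔT/ΣR = (224 °C − 27.5 °C)/0.4514 = 435 W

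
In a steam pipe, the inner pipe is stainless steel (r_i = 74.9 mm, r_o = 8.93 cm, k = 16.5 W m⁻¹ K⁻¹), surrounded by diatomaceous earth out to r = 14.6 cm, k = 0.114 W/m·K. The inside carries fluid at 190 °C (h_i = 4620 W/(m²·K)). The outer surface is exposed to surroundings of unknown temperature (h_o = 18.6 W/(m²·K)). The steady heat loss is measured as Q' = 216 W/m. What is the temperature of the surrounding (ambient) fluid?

Sum the resistances:
  R'_conv,in = 1/(2πr h) = 1/(2π·0.0749·4620) = 4.599×10^-4 m·K/W
  R'_stainless steel = ln(0.0893/0.0749)/(2πk) = 0.1758/(2π·16.5) = 0.001696 m·K/W
  R'_diatomaceous earth = ln(0.146/0.0893)/(2πk) = 0.4916/(2π·0.114) = 0.6863 m·K/W
  R'_conv,out = 1/(2πr h) = 1/(2π·0.146·18.6) = 0.05861 m·K/W
ΣR = 0.7471 m·K/W
ΔT = Q'·ΣR = 216 × 0.7471 = 161.4 K
Heat flows outward, so T_out = T_in − ΔT = 190 − 161.4 = 28.6 °C

T_out = 28.6 °C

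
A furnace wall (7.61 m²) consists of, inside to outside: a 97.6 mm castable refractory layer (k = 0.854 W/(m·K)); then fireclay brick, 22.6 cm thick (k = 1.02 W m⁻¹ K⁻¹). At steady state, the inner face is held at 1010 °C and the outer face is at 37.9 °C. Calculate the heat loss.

Series thermal resistances, inner to outer:
  R_castable refractory = L/(kA) = 0.0976/(0.854·7.61) = 0.01502 K/W
  R_fireclay brick = L/(kA) = 0.226/(1.02·7.61) = 0.02912 K/W
ΣR = 0.01502 + 0.02912 = 0.04414 K/W
Q = ΔT/ΣR = (1010 °C − 37.9 °C)/0.04414 = 22000 W

Q = 22.0 kW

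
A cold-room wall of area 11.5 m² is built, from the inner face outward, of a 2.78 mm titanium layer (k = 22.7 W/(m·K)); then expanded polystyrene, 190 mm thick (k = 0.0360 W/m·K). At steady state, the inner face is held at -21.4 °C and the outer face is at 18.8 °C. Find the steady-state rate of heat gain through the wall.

Treat each layer as a resistance in series:
  R_titanium = L/(kA) = 0.00278/(22.7·11.5) = 1.065×10^-5 K/W
  R_expanded polystyrene = L/(kA) = 0.190/(0.0360·11.5) = 0.4589 K/W
ΣR = 1.065×10^-5 + 0.4589 = 0.4589 K/W
Q = ΔT/ΣR = (-21.4 °C − 18.8 °C)/0.4589 = -87.6 W
(Negative Q ⇒ heat flows inward; heat gain = 87.6 W.)

Q = 87.6 W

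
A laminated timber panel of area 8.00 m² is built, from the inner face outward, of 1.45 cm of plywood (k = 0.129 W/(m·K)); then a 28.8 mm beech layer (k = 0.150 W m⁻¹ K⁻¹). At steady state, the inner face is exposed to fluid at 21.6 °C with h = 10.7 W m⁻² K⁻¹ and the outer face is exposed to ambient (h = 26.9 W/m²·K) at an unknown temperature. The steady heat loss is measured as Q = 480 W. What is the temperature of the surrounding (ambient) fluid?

Sum the resistances:
  R_conv,in = 1/(hA) = 1/(10.7·8.00) = 0.01168 K/W
  R_plywood = L/(kA) = 0.0145/(0.129·8.00) = 0.01405 K/W
  R_beech = L/(kA) = 0.0288/(0.150·8.00) = 0.02400 K/W
  R_conv,out = 1/(hA) = 1/(26.9·8.00) = 0.004647 K/W
ΣR = 0.05438 K/W
ΔT = Q·ΣR = 480 × 0.05438 = 26.10 K
Heat flows outward, so T_out = T_in − ΔT = 21.6 − 26.10 = -4.50 °C

T_out = -4.50 °C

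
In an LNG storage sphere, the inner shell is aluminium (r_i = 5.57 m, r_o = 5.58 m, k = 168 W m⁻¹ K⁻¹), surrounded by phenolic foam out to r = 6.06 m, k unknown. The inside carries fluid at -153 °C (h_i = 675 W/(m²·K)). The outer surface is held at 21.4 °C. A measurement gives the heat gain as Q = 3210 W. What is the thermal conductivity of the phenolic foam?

k = 0.0208 W/m·K

ΣR = ΔT/Q = |-153 − 21.4|/3210 = 0.05433 K/W
Known resistances:
  R_conv,in = 1/(4πr²h) = 1/(4π·5.57²·675) = 3.800×10^-6 K/W
  R_aluminium = (1/5.57 − 1/5.58)/(4πk) = 3.217×10^-4/(4π·168) = 1.524×10^-7 K/W
R_phenolic foam = ΣR − ΣR_known = 0.05433 − 3.952×10^-6 = 0.05433 K/W
(1/r₁−1/r₂)/(4πk) = 0.05433 ⇒ k = 0.01419/(4π·0.05433) = 0.0208 W/m·K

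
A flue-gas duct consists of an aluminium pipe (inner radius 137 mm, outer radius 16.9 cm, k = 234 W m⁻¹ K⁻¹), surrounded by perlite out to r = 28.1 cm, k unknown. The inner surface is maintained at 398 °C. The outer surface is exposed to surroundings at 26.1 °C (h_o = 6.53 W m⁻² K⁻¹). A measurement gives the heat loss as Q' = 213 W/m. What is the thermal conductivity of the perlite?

k = 0.0488 W/m·K

ΣR = ΔT/Q' = |398 − 26.1|/213 = 1.746 m·K/W
Known resistances:
  R'_aluminium = ln(0.169/0.137)/(2πk) = 0.2099/(2π·234) = 1.428×10^-4 m·K/W
  R'_conv,out = 1/(2πr h) = 1/(2π·0.281·6.53) = 0.08674 m·K/W
R_perlite = ΣR − ΣR_known = 1.746 − 0.08688 = 1.659 m·K/W
ln(r₂/r₁)/(2πk) = 1.659 ⇒ k = 0.5085/(2π·1.659) = 0.0488 W/m·K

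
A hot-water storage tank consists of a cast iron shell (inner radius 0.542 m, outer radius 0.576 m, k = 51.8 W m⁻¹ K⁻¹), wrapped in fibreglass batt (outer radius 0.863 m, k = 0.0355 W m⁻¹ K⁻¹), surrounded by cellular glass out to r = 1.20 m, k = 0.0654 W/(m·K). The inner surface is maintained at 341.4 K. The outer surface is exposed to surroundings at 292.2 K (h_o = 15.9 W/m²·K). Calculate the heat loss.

Q = 29.0 W

Series thermal resistances, inner to outer:
  R_cast iron = (1/0.542 − 1/0.576)/(4πk) = 0.1089/(4π·51.8) = 1.673×10^-4 K/W
  R_fibreglass batt = (1/0.576 − 1/0.863)/(4πk) = 0.5774/(4π·0.0355) = 1.294 K/W
  R_cellular glass = (1/0.863 − 1/1.20)/(4πk) = 0.3254/(4π·0.0654) = 0.3960 K/W
  R_conv,out = 1/(4πr²h) = 1/(4π·1.20²·15.9) = 0.003476 K/W
ΣR = 1.673×10^-4 + 1.294 + 0.3960 + 0.003476 = 1.694 K/W
Q = ΔT/ΣR = (341.4 K − 292.2 K)/1.694 = 29.0 W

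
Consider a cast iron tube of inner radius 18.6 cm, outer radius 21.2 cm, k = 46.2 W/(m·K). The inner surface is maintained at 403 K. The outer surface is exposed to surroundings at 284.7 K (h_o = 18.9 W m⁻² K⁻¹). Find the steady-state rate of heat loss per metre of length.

Q' = 2940 W/m

Resistance network (inner→outer):
  R'_cast iron = ln(0.212/0.186)/(2πk) = 0.1308/(2π·46.2) = 4.507×10^-4 m·K/W
  R'_conv,out = 1/(2πr h) = 1/(2π·0.212·18.9) = 0.03972 m·K/W
ΣR = 4.507×10^-4 + 0.03972 = 0.04017 m·K/W
Q' = ΔT/ΣR = (403 K − 284.7 K)/0.04017 = 2940 W/m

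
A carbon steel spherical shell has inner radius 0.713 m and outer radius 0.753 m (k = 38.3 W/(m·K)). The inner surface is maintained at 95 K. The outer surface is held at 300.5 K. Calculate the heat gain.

Q = 1330 kW

Q = 4πk·ΔT/(1/r₁ − 1/r₂) = 4π × 38.3 × 205.5 / (1/0.713 − 1/0.753) = 1.33×10^6 W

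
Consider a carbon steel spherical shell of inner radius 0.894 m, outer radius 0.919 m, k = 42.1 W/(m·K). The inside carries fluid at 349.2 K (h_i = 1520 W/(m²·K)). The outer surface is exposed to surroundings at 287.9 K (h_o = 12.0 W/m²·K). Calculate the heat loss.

Resistance network (inner→outer):
  R_conv,in = 1/(4πr²h) = 1/(4π·0.894²·1520) = 6.550×10^-5 K/W
  R_carbon steel = (1/0.894 − 1/0.919)/(4πk) = 0.03043/(4π·42.1) = 5.752×10^-5 K/W
  R_conv,out = 1/(4πr²h) = 1/(4π·0.919²·12.0) = 0.007852 K/W
ΣR = 6.550×10^-5 + 5.752×10^-5 + 0.007852 = 0.007975 K/W
Q = ΔT/ΣR = (349.2 K − 287.9 K)/0.007975 = 7690 W

Q = 7690 W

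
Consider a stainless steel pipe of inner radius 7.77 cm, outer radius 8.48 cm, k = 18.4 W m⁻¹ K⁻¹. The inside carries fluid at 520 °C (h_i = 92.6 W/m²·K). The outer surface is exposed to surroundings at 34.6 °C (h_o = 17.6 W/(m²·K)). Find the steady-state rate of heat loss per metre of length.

Q' = 3.75 kW/m

Resistance network (inner→outer):
  R'_conv,in = 1/(2πr h) = 1/(2π·0.0777·92.6) = 0.02212 m·K/W
  R'_stainless steel = ln(0.0848/0.0777)/(2πk) = 0.08744/(2π·18.4) = 7.563×10^-4 m·K/W
  R'_conv,out = 1/(2πr h) = 1/(2π·0.0848·17.6) = 0.1066 m·K/W
ΣR = 0.02212 + 7.563×10^-4 + 0.1066 = 0.1295 m·K/W
Q' = ΔT/ΣR = (520 °C − 34.6 °C)/0.1295 = 3750 W/m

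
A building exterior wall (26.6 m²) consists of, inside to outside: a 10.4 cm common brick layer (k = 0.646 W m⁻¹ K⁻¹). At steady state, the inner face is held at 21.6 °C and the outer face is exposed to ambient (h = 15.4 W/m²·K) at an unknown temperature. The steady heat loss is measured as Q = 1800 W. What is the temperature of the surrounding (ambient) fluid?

Series resistances:
  R_common brick = L/(kA) = 0.104/(0.646·26.6) = 0.006052 K/W
  R_conv,out = 1/(hA) = 1/(15.4·26.6) = 0.002441 K/W
ΣR = 0.008493 K/W
ΔT = Q·ΣR = 1800 × 0.008493 = 15.29 K
Heat flows outward, so T_out = T_in − ΔT = 21.6 − 15.29 = 6.31 °C

T_out = 6.31 °C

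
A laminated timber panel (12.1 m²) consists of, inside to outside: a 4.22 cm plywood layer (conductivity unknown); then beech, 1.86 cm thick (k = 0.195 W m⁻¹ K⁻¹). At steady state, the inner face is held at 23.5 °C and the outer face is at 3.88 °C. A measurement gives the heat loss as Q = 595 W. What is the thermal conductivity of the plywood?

ΣR = ΔT/Q = |23.5 − 3.88|/595 = 0.03297 K/W
Known resistances:
  R_beech = L/(kA) = 0.0186/(0.195·12.1) = 0.007883 K/W
R_plywood = ΣR − ΣR_known = 0.03297 − 0.007883 = 0.02509 K/W
L/(kA) = 0.02509 ⇒ k = 0.0422/(0.02509·12.1) = 0.139 W/m·K

k = 0.139 W/m·K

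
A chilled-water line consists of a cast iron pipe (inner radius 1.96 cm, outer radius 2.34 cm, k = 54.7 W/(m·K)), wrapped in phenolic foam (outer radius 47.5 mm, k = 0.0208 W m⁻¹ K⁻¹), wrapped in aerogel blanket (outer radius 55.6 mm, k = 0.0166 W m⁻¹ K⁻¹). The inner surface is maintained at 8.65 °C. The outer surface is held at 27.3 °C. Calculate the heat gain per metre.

Q' = 2.69 W/m

Treat each layer as a resistance in series:
  R'_cast iron = ln(0.0234/0.0196)/(2πk) = 0.1772/(2π·54.7) = 5.156×10^-4 m·K/W
  R'_phenolic foam = ln(0.0475/0.0234)/(2πk) = 0.7080/(2π·0.0208) = 5.417 m·K/W
  R'_aerogel blanket = ln(0.0556/0.0475)/(2πk) = 0.1575/(2π·0.0166) = 1.510 m·K/W
ΣR = 5.156×10^-4 + 5.417 + 1.510 = 6.928 m·K/W
Q' = ΔT/ΣR = (8.65 °C − 27.3 °C)/6.928 = -2.69 W/m
(Negative Q' ⇒ heat flows inward; heat gain = 2.69 W/m.)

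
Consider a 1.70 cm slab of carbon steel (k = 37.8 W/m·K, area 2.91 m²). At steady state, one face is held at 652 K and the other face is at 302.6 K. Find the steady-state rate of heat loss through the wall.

Q = kA·ΔT/L = 37.8 × 2.91 × |652 K − 302.6 K| / 0.0170 = 2.26×10^6 W

Q = 2.26×10^6 W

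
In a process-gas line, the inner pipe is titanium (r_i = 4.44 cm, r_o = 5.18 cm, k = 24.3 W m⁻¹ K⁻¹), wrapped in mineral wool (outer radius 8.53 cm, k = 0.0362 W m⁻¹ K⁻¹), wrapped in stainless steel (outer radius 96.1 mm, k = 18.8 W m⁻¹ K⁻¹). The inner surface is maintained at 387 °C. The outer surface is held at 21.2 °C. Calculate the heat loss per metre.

Q' = 167 W/m

Series thermal resistances, inner to outer:
  R'_titanium = ln(0.0518/0.0444)/(2πk) = 0.1542/(2π·24.3) = 0.001010 m·K/W
  R'_mineral wool = ln(0.0853/0.0518)/(2πk) = 0.4988/(2π·0.0362) = 2.193 m·K/W
  R'_stainless steel = ln(0.0961/0.0853)/(2πk) = 0.1192/(2π·18.8) = 0.001009 m·K/W
ΣR = 0.001010 + 2.193 + 0.001009 = 2.195 m·K/W
Q' = ΔT/ΣR = (387 °C − 21.2 °C)/2.195 = 167 W/m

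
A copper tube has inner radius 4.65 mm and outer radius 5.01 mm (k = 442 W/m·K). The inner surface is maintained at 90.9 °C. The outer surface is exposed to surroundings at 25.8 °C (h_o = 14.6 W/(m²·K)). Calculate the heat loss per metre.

Treat each layer as a resistance in series:
  R'_copper = ln(0.00501/0.00465)/(2πk) = 0.07457/(2π·442) = 2.685×10^-5 m·K/W
  R'_conv,out = 1/(2πr h) = 1/(2π·0.00501·14.6) = 2.176 m·K/W
ΣR = 2.685×10^-5 + 2.176 = 2.176 m·K/W
Q' = ΔT/ΣR = (90.9 °C − 25.8 °C)/2.176 = 29.9 W/m

Q' = 29.9 W/m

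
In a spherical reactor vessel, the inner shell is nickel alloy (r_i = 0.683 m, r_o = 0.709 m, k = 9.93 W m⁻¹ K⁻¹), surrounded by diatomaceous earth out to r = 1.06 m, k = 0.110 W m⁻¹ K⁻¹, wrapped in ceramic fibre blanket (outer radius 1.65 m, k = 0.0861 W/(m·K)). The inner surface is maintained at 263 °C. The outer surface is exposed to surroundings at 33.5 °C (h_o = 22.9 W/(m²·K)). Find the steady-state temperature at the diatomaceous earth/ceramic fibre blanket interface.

T = 144 °C

Resistance network (inner→outer):
  R_nickel alloy = (1/0.683 − 1/0.709)/(4πk) = 0.05369/(4π·9.93) = 4.303×10^-4 K/W
  R_diatomaceous earth = (1/0.709 − 1/1.06)/(4πk) = 0.4670/(4π·0.110) = 0.3379 K/W
  R_ceramic fibre blanket = (1/1.06 − 1/1.65)/(4πk) = 0.3373/(4π·0.0861) = 0.3118 K/W
  R_conv,out = 1/(4πr²h) = 1/(4π·1.65²·22.9) = 0.001276 K/W
ΣR = 4.303×10^-4 + 0.3379 + 0.3118 + 0.001276 = 0.6514 K/W
Q = ΔT/ΣR = (263 °C − 33.5 °C)/0.6514 = 352.3 W
From the inner boundary to the diatomaceous earth/ceramic fibre blanket interface, ΣR_partial = 0.3383 K/W.
T_interface = T_in − Q·ΣR_partial = 263 °C − (352.3)(0.3383) = 144 °C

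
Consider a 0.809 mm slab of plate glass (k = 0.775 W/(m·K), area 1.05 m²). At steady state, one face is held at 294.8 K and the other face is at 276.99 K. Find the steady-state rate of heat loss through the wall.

Q = kA·ΔT/L = 0.775 × 1.05 × |294.8 K − 276.99 K| / 8.09×10^-4 = 17900 W

Q = 17900 W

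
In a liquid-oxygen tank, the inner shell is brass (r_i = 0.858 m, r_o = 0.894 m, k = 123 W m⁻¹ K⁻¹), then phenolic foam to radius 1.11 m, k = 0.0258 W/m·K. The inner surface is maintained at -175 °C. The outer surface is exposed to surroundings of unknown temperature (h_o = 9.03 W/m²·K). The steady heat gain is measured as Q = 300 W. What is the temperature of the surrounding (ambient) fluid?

Sum the resistances:
  R_brass = (1/0.858 − 1/0.894)/(4πk) = 0.04693/(4π·123) = 3.036×10^-5 K/W
  R_phenolic foam = (1/0.894 − 1/1.11)/(4πk) = 0.2177/(4π·0.0258) = 0.6714 K/W
  R_conv,out = 1/(4πr²h) = 1/(4π·1.11²·9.03) = 0.007152 K/W
ΣR = 0.6786 K/W
ΔT = Q·ΣR = 300 × 0.6786 = 203.6 K
Heat flows inward, so T_out = T_in + ΔT = -175 + 203.6 = 28.6 °C

T_out = 28.6 °C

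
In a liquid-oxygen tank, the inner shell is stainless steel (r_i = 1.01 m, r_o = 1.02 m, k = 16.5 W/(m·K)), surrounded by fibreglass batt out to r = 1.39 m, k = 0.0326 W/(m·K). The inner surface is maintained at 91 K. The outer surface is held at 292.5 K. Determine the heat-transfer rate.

Q = 316 W

Resistance network (inner→outer):
  R_stainless steel = (1/1.01 − 1/1.02)/(4πk) = 0.009707/(4π·16.5) = 4.681×10^-5 K/W
  R_fibreglass batt = (1/1.02 − 1/1.39)/(4πk) = 0.2610/(4π·0.0326) = 0.6370 K/W
ΣR = 4.681×10^-5 + 0.6370 = 0.6370 K/W
Q = ΔT/ΣR = (91 K − 292.5 K)/0.6370 = -316 W
(Negative Q ⇒ heat flows inward; heat gain = 316 W.)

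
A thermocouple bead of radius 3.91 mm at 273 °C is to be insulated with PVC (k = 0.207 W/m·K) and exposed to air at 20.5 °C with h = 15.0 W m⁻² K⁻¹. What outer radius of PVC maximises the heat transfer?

For a sphere, r_cr = 2k_ins/h = 2·0.207/15.0 = 0.0276 m = 2.76 cm

r_cr = 2.76 cm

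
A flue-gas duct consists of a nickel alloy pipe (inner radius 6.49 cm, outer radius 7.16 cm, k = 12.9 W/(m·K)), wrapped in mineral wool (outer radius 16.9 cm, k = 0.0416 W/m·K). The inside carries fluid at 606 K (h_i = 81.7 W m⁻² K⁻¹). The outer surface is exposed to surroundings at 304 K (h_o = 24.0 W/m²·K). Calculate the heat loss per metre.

Treat each layer as a resistance in series:
  R'_conv,in = 1/(2πr h) = 1/(2π·0.0649·81.7) = 0.03002 m·K/W
  R'_nickel alloy = ln(0.0716/0.0649)/(2πk) = 0.09825/(2π·12.9) = 0.001212 m·K/W
  R'_mineral wool = ln(0.169/0.0716)/(2πk) = 0.8588/(2π·0.0416) = 3.286 m·K/W
  R'_conv,out = 1/(2πr h) = 1/(2π·0.169·24.0) = 0.03924 m·K/W
ΣR = 0.03002 + 0.001212 + 3.286 + 0.03924 = 3.356 m·K/W
Q' = ΔT/ΣR = (606 K − 304 K)/3.356 = 90.0 W/m

Q' = 90.0 W/m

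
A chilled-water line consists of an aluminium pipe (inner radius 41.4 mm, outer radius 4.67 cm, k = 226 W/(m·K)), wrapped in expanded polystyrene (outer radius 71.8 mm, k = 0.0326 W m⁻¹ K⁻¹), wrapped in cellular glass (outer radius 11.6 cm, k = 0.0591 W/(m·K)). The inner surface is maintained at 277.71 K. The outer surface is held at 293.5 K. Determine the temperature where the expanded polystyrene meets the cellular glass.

T = 287.5 K

Treat each layer as a resistance in series:
  R'_aluminium = ln(0.0467/0.0414)/(2πk) = 0.1205/(2π·226) = 8.483×10^-5 m·K/W
  R'_expanded polystyrene = ln(0.0718/0.0467)/(2πk) = 0.4301/(2π·0.0326) = 2.100 m·K/W
  R'_cellular glass = ln(0.116/0.0718)/(2πk) = 0.4797/(2π·0.0591) = 1.292 m·K/W
ΣR = 8.483×10^-5 + 2.100 + 1.292 = 3.392 m·K/W
Q' = ΔT/ΣR = (277.71 K − 293.5 K)/3.392 = -4.655 W/m
From the inner boundary to the expanded polystyrene/cellular glass interface, ΣR_partial = 2.100 m·K/W.
T_interface = T_in − Q'·ΣR_partial = 277.71 K − (-4.655)(2.100) = 287.5 K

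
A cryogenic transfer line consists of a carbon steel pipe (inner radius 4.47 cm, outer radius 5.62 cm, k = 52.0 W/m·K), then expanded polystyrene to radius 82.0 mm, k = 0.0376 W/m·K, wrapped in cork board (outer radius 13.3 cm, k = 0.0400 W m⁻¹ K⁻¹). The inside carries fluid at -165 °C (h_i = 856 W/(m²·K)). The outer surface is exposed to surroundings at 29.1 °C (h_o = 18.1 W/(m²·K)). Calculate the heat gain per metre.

Resistance network (inner→outer):
  R'_conv,in = 1/(2πr h) = 1/(2π·0.0447·856) = 0.004159 m·K/W
  R'_carbon steel = ln(0.0562/0.0447)/(2πk) = 0.2289/(2π·52.0) = 7.007×10^-4 m·K/W
  R'_expanded polystyrene = ln(0.0820/0.0562)/(2πk) = 0.3778/(2π·0.0376) = 1.599 m·K/W
  R'_cork board = ln(0.133/0.0820)/(2πk) = 0.4836/(2π·0.0400) = 1.924 m·K/W
  R'_conv,out = 1/(2πr h) = 1/(2π·0.133·18.1) = 0.06611 m·K/W
ΣR = 0.004159 + 7.007×10^-4 + 1.599 + 1.924 + 0.06611 = 3.594 m·K/W
Q' = ΔT/ΣR = (-165 °C − 29.1 °C)/3.594 = -54.0 W/m
(Negative Q' ⇒ heat flows inward; heat gain = 54.0 W/m.)

Q' = 54.0 W/m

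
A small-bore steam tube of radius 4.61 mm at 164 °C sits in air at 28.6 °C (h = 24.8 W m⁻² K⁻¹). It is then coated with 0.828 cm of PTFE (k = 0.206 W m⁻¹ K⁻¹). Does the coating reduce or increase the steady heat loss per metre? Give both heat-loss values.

Critical radius for a cylinder: r_cr = k/h = 0.00831 m = 0.831 cm.
Outer radius after coating: r₂ = 0.00461 + 0.00828 = 0.01289 m.
r₁ < r_cr < r₂: heat loss rises to a maximum at r_cr then falls. Whether the coating helps depends on whether Q(r₂) has dropped back below Q(r₁).
Bare: R = 1/(2πr₁h) = 1.392 m·K/W; Q = 135.4/1.392 = 97.3 W/m.
Coated: R = R_cond + R_conv = 1.292 m·K/W; Q = 135.4/1.292 = 105 W/m.

increases: 97.3 → 105 W/m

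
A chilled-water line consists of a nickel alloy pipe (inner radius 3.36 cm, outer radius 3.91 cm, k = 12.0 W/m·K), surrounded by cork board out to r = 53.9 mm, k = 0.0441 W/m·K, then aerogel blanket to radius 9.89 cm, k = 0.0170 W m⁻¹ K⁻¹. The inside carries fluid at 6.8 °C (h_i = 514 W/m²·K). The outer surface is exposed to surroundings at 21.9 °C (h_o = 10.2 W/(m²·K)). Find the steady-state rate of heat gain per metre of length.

Q' = 2.15 W/m

Series thermal resistances, inner to outer:
  R'_conv,in = 1/(2πr h) = 1/(2π·0.0336·514) = 0.009215 m·K/W
  R'_nickel alloy = ln(0.0391/0.0336)/(2πk) = 0.1516/(2π·12.0) = 0.002011 m·K/W
  R'_cork board = ln(0.0539/0.0391)/(2πk) = 0.3210/(2π·0.0441) = 1.159 m·K/W
  R'_aerogel blanket = ln(0.0989/0.0539)/(2πk) = 0.6070/(2π·0.0170) = 5.683 m·K/W
  R'_conv,out = 1/(2πr h) = 1/(2π·0.0989·10.2) = 0.1578 m·K/W
ΣR = 0.009215 + 0.002011 + 1.159 + 5.683 + 0.1578 = 7.011 m·K/W
Q' = ΔT/ΣR = (6.8 °C − 21.9 °C)/7.011 = -2.15 W/m
(Negative Q' ⇒ heat flows inward; heat gain = 2.15 W/m.)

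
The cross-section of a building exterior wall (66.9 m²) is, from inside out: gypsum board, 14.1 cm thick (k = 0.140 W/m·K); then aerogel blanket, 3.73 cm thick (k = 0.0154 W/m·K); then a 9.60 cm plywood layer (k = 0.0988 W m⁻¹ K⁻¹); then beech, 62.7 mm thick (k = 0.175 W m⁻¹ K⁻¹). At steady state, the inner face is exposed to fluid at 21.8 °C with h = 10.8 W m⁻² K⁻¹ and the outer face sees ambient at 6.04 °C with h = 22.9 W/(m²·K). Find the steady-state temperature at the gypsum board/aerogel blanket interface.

Series thermal resistances, inner to outer:
  R_conv,in = 1/(hA) = 1/(10.8·66.9) = 0.001384 K/W
  R_gypsum board = L/(kA) = 0.141/(0.140·66.9) = 0.01505 K/W
  R_aerogel blanket = L/(kA) = 0.0373/(0.0154·66.9) = 0.03620 K/W
  R_plywood = L/(kA) = 0.0960/(0.0988·66.9) = 0.01452 K/W
  R_beech = L/(kA) = 0.0627/(0.175·66.9) = 0.005356 K/W
  R_conv,out = 1/(hA) = 1/(22.9·66.9) = 6.527×10^-4 K/W
ΣR = 0.001384 + 0.01505 + 0.03620 + 0.01452 + 0.005356 + 6.527×10^-4 = 0.07316 K/W
Q = ΔT/ΣR = (21.8 °C − 6.04 °C)/0.07316 = 215.4 W
From the inner boundary to the gypsum board/aerogel blanket interface, ΣR_partial = 0.01643 K/W.
T_interface = T_in − Q·ΣR_partial = 21.8 °C − (215.4)(0.01643) = 18.3 °C

T = 18.3 °C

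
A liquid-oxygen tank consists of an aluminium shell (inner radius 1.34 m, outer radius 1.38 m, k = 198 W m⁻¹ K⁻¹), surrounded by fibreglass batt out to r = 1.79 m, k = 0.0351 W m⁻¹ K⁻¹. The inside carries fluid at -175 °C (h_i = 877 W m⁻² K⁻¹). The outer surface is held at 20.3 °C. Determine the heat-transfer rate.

Series thermal resistances, inner to outer:
  R_conv,in = 1/(4πr²h) = 1/(4π·1.34²·877) = 5.053×10^-5 K/W
  R_aluminium = (1/1.34 − 1/1.38)/(4πk) = 0.02163/(4π·198) = 8.694×10^-6 K/W
  R_fibreglass batt = (1/1.38 − 1/1.79)/(4πk) = 0.1660/(4π·0.0351) = 0.3763 K/W
ΣR = 5.053×10^-5 + 8.694×10^-6 + 0.3763 = 0.3764 K/W
Q = ΔT/ΣR = (-175 °C − 20.3 °C)/0.3764 = -519 W
(Negative Q ⇒ heat flows inward; heat gain = 519 W.)

Q = 519 W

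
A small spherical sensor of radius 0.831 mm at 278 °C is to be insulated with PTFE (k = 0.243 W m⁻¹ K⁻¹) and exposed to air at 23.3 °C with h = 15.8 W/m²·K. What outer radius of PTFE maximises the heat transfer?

r_cr = 3.08 cm

For a sphere, r_cr = 2k_ins/h = 2·0.243/15.8 = 0.0308 m = 3.08 cm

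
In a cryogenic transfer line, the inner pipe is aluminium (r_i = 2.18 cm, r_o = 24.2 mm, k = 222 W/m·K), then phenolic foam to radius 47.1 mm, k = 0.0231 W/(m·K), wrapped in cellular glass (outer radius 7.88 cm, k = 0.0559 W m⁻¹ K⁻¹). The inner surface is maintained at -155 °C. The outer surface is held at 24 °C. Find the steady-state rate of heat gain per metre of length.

Q' = 29.6 W/m

Resistance network (inner→outer):
  R'_aluminium = ln(0.0242/0.0218)/(2πk) = 0.1044/(2π·222) = 7.488×10^-5 m·K/W
  R'_phenolic foam = ln(0.0471/0.0242)/(2πk) = 0.6659/(2π·0.0231) = 4.588 m·K/W
  R'_cellular glass = ln(0.0788/0.0471)/(2πk) = 0.5146/(2π·0.0559) = 1.465 m·K/W
ΣR = 7.488×10^-5 + 4.588 + 1.465 = 6.053 m·K/W
Q' = ΔT/ΣR = (-155 °C − 24 °C)/6.053 = -29.6 W/m
(Negative Q' ⇒ heat flows inward; heat gain = 29.6 W/m.)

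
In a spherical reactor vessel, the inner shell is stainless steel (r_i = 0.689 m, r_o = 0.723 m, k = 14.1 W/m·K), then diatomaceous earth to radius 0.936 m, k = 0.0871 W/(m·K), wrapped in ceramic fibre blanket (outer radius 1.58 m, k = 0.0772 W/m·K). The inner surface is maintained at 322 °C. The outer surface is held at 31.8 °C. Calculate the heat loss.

Resistance network (inner→outer):
  R_stainless steel = (1/0.689 − 1/0.723)/(4πk) = 0.06825/(4π·14.1) = 3.852×10^-4 K/W
  R_diatomaceous earth = (1/0.723 − 1/0.936)/(4πk) = 0.3147/(4π·0.0871) = 0.2876 K/W
  R_ceramic fibre blanket = (1/0.936 − 1/1.58)/(4πk) = 0.4355/(4π·0.0772) = 0.4489 K/W
ΣR = 3.852×10^-4 + 0.2876 + 0.4489 = 0.7369 K/W
Q = ΔT/ΣR = (322 °C − 31.8 °C)/0.7369 = 394 W

Q = 394 W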